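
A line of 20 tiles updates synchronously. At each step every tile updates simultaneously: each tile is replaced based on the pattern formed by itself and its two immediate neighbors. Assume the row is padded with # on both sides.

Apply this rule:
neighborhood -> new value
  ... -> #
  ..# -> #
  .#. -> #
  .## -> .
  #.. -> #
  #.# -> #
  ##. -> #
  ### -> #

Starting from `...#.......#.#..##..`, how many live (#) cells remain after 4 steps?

19

################.###
#################.##
##################.#
###################.
count of #: 19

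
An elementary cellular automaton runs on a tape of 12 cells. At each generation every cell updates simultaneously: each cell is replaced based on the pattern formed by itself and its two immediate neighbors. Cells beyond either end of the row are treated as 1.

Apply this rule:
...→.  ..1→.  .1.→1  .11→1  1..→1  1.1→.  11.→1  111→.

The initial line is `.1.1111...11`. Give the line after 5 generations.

.1.1..11..1.
.1.11.111.1.
.1.11.1.1.1.
.1.11.1.1.1.  (fixed point — unchanged through generation 5)

.1.11.1.1.1.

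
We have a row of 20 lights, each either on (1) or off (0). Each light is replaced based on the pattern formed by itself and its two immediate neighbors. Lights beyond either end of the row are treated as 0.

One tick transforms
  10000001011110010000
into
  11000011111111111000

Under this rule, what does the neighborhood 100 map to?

1

At position 1 the neighborhood is 100; the next row has 1 there.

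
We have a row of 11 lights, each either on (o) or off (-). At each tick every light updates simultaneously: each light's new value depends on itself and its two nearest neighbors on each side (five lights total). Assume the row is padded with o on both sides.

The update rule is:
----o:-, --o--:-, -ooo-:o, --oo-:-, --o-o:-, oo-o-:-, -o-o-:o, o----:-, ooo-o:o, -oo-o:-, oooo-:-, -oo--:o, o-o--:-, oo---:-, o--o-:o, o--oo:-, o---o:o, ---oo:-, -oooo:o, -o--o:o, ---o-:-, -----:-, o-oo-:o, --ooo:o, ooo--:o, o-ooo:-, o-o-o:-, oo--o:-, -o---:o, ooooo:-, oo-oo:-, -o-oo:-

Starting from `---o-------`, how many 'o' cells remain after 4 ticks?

1

tick 1: -o--o------
tick 2: --oo-o-----
tick 3: ------o----
tick 4: -------o---
count of o: 1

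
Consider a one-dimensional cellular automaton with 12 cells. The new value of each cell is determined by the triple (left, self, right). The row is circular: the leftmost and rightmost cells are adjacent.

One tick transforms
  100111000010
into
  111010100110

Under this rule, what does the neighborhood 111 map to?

At position 4 the neighborhood is 111; the next row has 1 there.

1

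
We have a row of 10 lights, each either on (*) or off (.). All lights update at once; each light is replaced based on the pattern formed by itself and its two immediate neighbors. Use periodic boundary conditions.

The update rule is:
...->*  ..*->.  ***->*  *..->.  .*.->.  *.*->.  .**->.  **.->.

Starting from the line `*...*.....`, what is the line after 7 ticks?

..*...***.
*...*..*..
..*.......
*...******
..*..*****
......***.
*****..*..

*****..*..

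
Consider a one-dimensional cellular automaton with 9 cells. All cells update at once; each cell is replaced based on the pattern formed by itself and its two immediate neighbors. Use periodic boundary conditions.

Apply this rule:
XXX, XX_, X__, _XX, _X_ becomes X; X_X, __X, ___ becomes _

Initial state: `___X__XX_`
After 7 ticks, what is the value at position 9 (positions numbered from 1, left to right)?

X

___XX_XXX
X__XX_XXX
XX_XX_XXX
XX_XX_XXX  (fixed point — unchanged through tick 7)
position 9 holds X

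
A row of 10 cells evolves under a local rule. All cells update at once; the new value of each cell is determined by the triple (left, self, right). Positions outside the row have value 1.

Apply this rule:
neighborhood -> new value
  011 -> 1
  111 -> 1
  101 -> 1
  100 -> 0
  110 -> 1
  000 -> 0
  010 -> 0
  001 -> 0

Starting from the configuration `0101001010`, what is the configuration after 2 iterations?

1010000101
1100000011

1100000011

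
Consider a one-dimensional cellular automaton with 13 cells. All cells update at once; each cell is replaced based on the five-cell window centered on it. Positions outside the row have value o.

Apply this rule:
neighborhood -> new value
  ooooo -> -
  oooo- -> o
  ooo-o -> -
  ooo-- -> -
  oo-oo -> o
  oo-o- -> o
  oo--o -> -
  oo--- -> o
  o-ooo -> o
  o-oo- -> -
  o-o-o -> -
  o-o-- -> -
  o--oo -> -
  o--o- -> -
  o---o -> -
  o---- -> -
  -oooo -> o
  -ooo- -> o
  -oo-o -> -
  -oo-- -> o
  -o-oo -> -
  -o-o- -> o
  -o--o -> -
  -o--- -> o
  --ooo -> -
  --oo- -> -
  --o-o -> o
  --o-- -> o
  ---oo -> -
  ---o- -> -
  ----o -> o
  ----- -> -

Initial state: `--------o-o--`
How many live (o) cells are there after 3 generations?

4

o-----o-oo---
-o--o-o--oo--
o---oo----o--
count of o: 4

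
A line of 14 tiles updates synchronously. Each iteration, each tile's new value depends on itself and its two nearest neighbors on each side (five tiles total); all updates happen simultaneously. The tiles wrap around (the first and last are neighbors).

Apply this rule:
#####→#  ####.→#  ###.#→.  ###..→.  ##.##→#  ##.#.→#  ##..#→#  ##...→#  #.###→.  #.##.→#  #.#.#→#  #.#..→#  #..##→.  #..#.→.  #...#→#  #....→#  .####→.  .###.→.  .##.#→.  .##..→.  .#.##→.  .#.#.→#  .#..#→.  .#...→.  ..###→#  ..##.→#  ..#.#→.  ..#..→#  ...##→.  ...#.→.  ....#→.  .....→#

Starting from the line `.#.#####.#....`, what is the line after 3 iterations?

iteration 1: .....##.##.##.
iteration 2: ###..#.##.##.#
iteration 3: .#.#...#.##.#.

.#.#...#.##.#.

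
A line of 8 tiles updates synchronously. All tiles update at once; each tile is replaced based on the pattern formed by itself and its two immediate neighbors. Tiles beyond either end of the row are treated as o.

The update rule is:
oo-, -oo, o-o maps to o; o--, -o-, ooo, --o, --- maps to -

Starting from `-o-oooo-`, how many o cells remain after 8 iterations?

1

iteration 1: o-oo--oo
iteration 2: oooo--o-
iteration 3: ---o---o
iteration 4: -------o
iteration 5: -------o  (fixed point — unchanged through iteration 8)
count of o: 1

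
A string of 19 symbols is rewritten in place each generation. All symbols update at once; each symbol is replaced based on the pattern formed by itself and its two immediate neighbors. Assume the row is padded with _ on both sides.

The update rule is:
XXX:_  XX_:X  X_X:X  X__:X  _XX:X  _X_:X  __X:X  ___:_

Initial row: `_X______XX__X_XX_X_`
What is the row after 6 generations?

XXX____XXXXXXXXXXXX
X_XX__XX__________X
XXXXXXXXX________XX
X_______XX______XXX
XX_____XXXX____XX_X
XXX___XX__XX__XXXXX

XXX___XX__XX__XXXXX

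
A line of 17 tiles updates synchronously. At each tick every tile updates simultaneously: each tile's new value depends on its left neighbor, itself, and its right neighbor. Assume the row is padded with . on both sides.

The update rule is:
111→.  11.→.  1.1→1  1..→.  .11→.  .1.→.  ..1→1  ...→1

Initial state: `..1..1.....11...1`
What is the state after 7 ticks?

11..1..1111...11.
...1..1.....11...
111..1..1111...11
....1..1.....11..
1111..1..1111...1
.....1..1.....11.
11111..1..1111...

11111..1..1111...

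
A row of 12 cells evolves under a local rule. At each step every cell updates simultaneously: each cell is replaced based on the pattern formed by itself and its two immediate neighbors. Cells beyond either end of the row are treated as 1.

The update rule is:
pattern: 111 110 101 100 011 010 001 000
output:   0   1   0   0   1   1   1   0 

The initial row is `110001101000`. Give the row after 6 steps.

010110101010

010011101001
010110101011
010110101010
010110101010  (fixed point — unchanged through step 6)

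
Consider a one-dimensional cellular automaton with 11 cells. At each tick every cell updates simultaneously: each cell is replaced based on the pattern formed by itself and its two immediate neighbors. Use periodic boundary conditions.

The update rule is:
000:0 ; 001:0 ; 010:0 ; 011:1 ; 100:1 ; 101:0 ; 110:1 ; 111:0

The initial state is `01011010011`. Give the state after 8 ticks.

00101100001

tick 1: 00011001011
tick 2: 10011100011
tick 3: 11010110010
tick 4: 11000111000
tick 5: 11100101100
tick 6: 10110001110
tick 7: 00111001010
tick 8: 00101100001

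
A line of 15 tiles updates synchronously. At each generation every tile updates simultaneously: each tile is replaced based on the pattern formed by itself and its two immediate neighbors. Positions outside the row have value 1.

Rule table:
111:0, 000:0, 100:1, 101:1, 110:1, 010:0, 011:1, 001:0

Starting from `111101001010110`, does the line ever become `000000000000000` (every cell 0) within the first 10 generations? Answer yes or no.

000110100101111
100111010011000
110101101011100
011011110110110
111110011111111
000011010000000
100011101000000
110010110100000
011001111010000
111101001101000
generation 10 is 111101001101000, still not uniform 0

no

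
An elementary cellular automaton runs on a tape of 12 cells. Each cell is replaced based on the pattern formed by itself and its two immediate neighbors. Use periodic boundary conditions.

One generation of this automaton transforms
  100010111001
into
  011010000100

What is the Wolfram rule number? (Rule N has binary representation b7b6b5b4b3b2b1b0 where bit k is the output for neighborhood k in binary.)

position 7: 111 → 0  (bit 7 = 0)
position 0: 110 → 0  (bit 6 = 0)
position 5: 101 → 0  (bit 5 = 0)
position 1: 100 → 1  (bit 4 = 1)
position 6: 011 → 0  (bit 3 = 0)
position 4: 010 → 1  (bit 2 = 1)
position 3: 001 → 0  (bit 1 = 0)
position 2: 000 → 1  (bit 0 = 1)
bits b7..b0 = 00010101 = 21

21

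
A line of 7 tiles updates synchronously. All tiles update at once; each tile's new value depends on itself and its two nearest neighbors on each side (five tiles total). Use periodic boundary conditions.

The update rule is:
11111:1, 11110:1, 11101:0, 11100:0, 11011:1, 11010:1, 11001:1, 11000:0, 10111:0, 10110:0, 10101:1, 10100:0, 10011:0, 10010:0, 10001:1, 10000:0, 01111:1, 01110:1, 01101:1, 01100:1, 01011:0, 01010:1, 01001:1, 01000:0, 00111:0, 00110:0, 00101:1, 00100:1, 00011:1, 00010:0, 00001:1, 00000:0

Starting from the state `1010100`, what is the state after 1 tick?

1111010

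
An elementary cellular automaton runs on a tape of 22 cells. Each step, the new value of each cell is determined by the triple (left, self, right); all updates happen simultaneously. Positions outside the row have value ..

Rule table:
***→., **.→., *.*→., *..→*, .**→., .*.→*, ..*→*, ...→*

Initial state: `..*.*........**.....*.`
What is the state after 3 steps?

*************..*******

***.*********..*******
.............**.......
*************..*******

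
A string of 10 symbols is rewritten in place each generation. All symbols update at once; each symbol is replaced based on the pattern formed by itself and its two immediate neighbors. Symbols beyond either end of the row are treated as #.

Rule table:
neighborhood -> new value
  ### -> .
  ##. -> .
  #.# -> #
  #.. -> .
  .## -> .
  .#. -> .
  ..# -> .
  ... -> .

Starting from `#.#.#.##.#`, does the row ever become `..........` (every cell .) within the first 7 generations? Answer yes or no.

.#.#.#..#.
#.#.#....#
.#.#......
#.#.......
.#........
#.........
..........
all cells are . at generation 7

yes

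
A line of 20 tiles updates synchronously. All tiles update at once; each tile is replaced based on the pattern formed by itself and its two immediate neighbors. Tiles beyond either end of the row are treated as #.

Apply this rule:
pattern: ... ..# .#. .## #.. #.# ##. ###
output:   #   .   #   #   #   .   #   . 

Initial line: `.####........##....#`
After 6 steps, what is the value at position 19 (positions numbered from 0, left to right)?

.#..########.#####.#
.##.#......#.#...#.#
.##.######.#.###.#.#
.##.#....#.#.#.#.#.#
.##.####.#.#.#.#.#.#
.##.#..#.#.#.#.#.#.#
position 19 holds #

#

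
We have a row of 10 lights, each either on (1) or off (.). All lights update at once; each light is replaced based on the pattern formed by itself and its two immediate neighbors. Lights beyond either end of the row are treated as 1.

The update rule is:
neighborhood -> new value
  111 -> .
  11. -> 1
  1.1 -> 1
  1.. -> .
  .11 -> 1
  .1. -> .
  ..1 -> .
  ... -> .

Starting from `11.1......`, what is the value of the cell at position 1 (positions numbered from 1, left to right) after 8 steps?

.

.11.......
111.......
..1.......
..........
..........  (fixed point — unchanged through step 8)
position 1 holds .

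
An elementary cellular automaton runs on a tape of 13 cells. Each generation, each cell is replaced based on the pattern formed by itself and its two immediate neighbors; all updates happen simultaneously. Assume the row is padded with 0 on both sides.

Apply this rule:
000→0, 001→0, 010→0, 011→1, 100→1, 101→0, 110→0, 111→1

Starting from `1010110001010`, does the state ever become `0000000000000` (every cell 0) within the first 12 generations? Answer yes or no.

0000101000001
0000000100000
0000000010000
0000000001000
0000000000100
0000000000010
0000000000001
0000000000000
all cells are 0 at generation 8

yes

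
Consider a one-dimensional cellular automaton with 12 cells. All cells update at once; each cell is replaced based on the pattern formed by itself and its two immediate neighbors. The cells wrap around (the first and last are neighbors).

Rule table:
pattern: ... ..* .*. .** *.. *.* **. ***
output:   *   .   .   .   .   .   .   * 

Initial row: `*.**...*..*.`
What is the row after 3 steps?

.....*......
****...*****
***..*..****

***..*..****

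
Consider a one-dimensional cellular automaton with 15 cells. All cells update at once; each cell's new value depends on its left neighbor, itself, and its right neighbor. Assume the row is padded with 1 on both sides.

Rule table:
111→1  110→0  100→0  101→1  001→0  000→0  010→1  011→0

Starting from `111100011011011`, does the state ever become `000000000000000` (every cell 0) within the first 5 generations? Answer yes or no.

generation 1: 111000000100101
generation 2: 110000000100110
generation 3: 100000000100001
generation 4: 000000000100000
generation 5: 000000000100000
generation 5 is 000000000100000, still not uniform 0

no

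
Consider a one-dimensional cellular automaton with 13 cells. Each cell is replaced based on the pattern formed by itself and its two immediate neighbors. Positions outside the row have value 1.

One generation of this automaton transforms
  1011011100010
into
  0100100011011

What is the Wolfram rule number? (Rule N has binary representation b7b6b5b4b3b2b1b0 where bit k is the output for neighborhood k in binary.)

position 6: 111 → 0  (bit 7 = 0)
position 0: 110 → 0  (bit 6 = 0)
position 1: 101 → 1  (bit 5 = 1)
position 8: 100 → 1  (bit 4 = 1)
position 2: 011 → 0  (bit 3 = 0)
position 11: 010 → 1  (bit 2 = 1)
position 10: 001 → 0  (bit 1 = 0)
position 9: 000 → 1  (bit 0 = 1)
bits b7..b0 = 00110101 = 53

53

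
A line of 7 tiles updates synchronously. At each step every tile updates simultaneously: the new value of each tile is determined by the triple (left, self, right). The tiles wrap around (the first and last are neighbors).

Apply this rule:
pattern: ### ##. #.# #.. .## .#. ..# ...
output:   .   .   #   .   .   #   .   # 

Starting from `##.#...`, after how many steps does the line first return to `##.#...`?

7

..##.#.
#...##.
#.#...#
.##.#..
...##.#
.#...##
##.#...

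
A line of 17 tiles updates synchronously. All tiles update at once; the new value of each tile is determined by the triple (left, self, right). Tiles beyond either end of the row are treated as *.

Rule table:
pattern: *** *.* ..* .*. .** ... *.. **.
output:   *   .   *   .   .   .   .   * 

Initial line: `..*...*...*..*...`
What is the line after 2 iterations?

.*...*...*..*...*
....*...*..*...*.

....*...*..*...*.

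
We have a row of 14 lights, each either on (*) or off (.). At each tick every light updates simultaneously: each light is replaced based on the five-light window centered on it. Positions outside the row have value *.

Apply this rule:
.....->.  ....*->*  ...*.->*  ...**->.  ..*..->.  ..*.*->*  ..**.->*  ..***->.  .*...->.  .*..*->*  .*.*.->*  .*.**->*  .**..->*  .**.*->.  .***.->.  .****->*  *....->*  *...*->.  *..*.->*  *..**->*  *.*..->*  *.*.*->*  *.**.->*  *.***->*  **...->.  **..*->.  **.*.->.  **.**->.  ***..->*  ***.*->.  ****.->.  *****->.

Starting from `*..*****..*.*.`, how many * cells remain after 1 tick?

9

*.*.*..*.*****
count of *: 9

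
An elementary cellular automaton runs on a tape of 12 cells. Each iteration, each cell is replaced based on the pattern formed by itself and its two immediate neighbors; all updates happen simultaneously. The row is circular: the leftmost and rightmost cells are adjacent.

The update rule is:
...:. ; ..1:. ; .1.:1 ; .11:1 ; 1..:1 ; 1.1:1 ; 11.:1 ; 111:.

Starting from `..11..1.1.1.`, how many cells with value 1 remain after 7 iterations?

..111.111111
1.1.111....1
11111.11...1
....11111..1
1...1...11.1
11..11..1111
.11.111.1...
count of 1: 6

6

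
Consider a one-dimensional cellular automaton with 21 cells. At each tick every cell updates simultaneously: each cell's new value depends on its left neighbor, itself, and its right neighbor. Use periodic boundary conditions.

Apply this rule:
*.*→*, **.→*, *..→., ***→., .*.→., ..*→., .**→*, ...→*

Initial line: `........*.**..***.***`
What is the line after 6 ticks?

*...*.**.**.******..*

.******..***..*.***.*
**....*..*.*...**.**.
**.**.....*..*.******
.****.***.....**.....
.*..***.*.***.**.****
*...*.**.**.******..*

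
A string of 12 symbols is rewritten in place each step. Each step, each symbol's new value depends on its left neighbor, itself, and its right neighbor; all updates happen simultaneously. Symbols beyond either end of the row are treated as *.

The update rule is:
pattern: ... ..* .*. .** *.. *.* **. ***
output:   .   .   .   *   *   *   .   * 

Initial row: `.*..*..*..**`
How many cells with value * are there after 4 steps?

7

*.*..*..*.**
.*.*..*..***
*.*.*..*.***
.*.*.*..****
count of *: 7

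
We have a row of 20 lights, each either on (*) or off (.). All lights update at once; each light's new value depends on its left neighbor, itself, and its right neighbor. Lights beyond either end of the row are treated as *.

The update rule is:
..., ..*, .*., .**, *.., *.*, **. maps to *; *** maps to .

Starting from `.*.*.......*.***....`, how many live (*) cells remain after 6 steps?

**************.*****
.............***....
**************.*****  (repeats step 1; period 2)
step 6: .............***....
count of *: 3

3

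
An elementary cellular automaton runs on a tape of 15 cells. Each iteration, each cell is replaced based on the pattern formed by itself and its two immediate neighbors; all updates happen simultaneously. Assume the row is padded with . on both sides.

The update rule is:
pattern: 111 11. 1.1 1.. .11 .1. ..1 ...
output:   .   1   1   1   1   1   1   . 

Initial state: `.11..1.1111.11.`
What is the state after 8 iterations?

11111111..11111
1......1111...1
11....11..11.11
111..1111111111
1.1111........1
111..11......11
1.111111....111
111....11..11.1

111....11..11.1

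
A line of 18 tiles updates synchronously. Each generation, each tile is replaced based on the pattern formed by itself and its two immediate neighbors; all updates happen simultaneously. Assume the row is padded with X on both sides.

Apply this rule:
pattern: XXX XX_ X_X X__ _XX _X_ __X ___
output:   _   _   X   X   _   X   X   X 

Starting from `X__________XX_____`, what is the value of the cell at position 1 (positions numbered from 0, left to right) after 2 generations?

generation 1: _XXXXXXXXXX__XXXXX
generation 2: X__________XX_____
position 1 holds _

_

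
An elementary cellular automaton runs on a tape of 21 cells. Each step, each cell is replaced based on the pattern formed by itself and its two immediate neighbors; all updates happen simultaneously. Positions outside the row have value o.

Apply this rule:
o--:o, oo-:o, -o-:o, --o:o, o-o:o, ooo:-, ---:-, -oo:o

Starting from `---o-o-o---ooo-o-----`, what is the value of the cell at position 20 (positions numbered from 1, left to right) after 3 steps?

o

step 1: o-ooooooo-oo-oooo---o
step 2: ooo-----oooooo--oo-oo
step 3: --oo---oo----ooooooo-
position 20 holds o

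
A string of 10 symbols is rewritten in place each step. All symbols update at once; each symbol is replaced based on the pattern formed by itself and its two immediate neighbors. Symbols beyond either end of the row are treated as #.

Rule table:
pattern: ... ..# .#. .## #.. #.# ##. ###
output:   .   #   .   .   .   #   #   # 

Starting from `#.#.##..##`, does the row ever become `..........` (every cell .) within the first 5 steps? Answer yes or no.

##.#.#.#.#
###.#.#.#.
####.#.#.#
#####.#.#.
######.#.#
step 5 is ######.#.#, still not uniform .

no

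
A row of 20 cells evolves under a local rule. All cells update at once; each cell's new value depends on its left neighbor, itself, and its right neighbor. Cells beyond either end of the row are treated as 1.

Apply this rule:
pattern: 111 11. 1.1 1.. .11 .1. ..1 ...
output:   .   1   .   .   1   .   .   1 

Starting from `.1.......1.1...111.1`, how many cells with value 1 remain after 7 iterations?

...11111.....1.1.1.1
.1.1...1.111.......1
.....1...1.1.11111.1
.111...1.....1...1.1
.1.1.1...111...1...1
.......1.1.1.1...1.1
.11111.........1...1
count of 1: 7

7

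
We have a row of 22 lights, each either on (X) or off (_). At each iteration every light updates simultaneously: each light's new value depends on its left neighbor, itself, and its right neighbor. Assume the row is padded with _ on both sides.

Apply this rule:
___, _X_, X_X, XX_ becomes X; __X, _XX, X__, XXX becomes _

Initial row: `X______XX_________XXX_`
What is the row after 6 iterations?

iteration 1: X_XXXX__X_XXXXXXX___X_
iteration 2: XX___X__XX______X_X_X_
iteration 3: _X_X_X___X_XXXX_XXXXX_
iteration 4: _XXXXX_X_XX___XX____X_
iteration 5: _____XXXX_X_X__X_XX_X_
iteration 6: XXXX____XXXXX__XX_XXX_

XXXX____XXXXX__XX_XXX_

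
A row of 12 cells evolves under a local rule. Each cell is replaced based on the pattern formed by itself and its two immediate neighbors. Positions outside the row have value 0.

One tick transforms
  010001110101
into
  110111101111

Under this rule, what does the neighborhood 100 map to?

At position 2 the neighborhood is 100; the next row has 0 there.

0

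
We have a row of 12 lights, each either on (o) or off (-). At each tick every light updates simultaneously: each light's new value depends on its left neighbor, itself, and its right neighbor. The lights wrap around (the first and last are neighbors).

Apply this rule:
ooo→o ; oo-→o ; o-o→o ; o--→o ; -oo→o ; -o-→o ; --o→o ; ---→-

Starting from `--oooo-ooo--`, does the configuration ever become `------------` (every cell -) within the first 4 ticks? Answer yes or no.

tick 1: -oooooooooo-
tick 2: oooooooooooo
tick 3: oooooooooooo  (fixed point — unchanged through tick 4)
tick 4 is oooooooooooo, still not uniform -

no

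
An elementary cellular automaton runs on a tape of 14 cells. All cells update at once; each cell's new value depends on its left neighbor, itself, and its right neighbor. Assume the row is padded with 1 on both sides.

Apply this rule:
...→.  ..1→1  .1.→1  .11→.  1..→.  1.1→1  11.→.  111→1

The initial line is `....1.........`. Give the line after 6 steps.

...11........1
..1.........1.
.11........111
1.........1.11
.........111.1
........1.1.1.

........1.1.1.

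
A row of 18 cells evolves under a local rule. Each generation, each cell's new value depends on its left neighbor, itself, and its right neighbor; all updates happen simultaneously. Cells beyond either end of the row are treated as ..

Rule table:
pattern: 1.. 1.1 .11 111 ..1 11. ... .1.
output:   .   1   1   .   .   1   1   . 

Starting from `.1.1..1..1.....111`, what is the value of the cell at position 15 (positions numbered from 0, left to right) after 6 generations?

.

..1........111.1.1
1...111111.1.11.1.
..1.1....11.1111..
1..1..11.1111..1.1
......1111..1...1.
11111.1..1....1...
position 15 holds .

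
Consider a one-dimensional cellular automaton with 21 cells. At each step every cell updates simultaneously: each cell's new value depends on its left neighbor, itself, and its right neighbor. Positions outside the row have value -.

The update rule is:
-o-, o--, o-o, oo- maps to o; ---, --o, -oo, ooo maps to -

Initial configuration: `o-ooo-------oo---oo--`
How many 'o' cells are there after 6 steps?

step 1: oo--oo-------oo---oo-
step 2: -oo--oo-------oo---oo
step 3: --oo--oo-------oo---o
step 4: ---oo--oo-------oo--o
step 5: ----oo--oo-------oo-o
step 6: -----oo--oo-------ooo
count of o: 7

7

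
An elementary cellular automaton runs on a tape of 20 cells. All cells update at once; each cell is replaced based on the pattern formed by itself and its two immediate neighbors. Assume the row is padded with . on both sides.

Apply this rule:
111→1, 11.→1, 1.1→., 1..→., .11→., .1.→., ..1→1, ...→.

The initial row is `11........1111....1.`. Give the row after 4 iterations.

.1.......1.111...1..
1.......1...11..1...
.......1...1.1.1....
......1...1.........

......1...1.........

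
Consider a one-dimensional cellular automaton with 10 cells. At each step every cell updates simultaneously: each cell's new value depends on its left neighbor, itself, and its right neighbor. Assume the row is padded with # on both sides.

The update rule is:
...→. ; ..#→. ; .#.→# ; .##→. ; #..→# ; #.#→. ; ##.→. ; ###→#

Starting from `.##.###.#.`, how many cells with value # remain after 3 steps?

.....#..#.
#....##.#.
.#......#.
count of #: 2

2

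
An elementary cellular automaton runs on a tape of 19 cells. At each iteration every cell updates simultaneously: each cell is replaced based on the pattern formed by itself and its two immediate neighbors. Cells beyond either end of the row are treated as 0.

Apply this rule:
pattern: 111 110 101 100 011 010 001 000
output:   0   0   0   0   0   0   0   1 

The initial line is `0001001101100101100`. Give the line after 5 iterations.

1100000000000000001
0001111111111111100
1100000000000000001  (repeats iteration 1; period 2)
iteration 5: 1100000000000000001

1100000000000000001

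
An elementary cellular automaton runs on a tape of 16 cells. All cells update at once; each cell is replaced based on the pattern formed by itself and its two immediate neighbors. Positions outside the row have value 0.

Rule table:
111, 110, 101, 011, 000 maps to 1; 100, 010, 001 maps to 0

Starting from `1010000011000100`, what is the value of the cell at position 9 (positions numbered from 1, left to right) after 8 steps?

step 1: 0100111011010001
step 2: 0000111111100100
step 3: 1110111111100001
step 4: 1111111111101100
step 5: 1111111111111101
step 6: 1111111111111110
step 7: 1111111111111110  (fixed point — unchanged through step 8)
position 9 holds 1

1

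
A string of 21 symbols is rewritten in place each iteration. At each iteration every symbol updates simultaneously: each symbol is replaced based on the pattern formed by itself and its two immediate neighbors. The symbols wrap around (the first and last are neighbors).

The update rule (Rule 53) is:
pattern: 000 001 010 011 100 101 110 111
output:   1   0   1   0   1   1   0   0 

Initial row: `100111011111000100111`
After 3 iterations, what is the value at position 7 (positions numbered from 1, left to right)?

0

iteration 1: 010000100000110110000
iteration 2: 011110111110001001111
iteration 3: 100001000001101100000
position 7 holds 0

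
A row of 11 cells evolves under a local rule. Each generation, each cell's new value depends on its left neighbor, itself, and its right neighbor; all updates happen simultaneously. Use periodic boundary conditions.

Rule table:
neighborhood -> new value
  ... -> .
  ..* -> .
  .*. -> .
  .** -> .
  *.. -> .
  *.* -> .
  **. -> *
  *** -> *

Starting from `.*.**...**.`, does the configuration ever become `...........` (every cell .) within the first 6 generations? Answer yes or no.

....*....*.
...........
all cells are . at generation 2

yes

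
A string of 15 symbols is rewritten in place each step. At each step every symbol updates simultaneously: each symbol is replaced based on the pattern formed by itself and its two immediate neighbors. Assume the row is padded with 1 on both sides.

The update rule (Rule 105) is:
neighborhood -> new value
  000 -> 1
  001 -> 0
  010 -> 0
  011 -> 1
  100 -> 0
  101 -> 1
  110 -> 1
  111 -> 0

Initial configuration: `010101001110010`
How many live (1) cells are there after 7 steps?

6

step 1: 101010001010001
step 2: 110100100100101
step 3: 011000000000011
step 4: 111011111111010
step 5: 001110000001101
step 6: 001010111101111
step 7: 000101100111000
count of 1: 6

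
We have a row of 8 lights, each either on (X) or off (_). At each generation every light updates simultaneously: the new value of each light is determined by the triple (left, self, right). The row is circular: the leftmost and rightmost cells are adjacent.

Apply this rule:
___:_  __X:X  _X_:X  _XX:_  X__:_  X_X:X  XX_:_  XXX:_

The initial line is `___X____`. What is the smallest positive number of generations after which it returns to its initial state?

8

__XX____
_X______
XX______
_______X
______XX
_____X__
____XX__
___X____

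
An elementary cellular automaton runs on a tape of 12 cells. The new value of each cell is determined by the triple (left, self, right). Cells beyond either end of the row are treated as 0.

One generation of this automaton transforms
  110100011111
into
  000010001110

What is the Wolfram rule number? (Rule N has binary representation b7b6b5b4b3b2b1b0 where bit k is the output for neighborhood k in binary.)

position 8: 111 → 1  (bit 7 = 1)
position 1: 110 → 0  (bit 6 = 0)
position 2: 101 → 0  (bit 5 = 0)
position 4: 100 → 1  (bit 4 = 1)
position 0: 011 → 0  (bit 3 = 0)
position 3: 010 → 0  (bit 2 = 0)
position 6: 001 → 0  (bit 1 = 0)
position 5: 000 → 0  (bit 0 = 0)
bits b7..b0 = 10010000 = 144

144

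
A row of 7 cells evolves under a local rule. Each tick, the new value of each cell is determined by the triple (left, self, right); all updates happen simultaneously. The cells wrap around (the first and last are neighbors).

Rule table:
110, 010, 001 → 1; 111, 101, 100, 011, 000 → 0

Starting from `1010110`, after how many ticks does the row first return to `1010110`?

1010010
1010110

2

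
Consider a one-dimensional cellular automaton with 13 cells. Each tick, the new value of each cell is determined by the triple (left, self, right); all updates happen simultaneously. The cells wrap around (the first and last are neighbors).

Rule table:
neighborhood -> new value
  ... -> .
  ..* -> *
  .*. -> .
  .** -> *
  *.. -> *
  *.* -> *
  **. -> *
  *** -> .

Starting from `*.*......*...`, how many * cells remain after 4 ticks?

8

tick 1: .*.*....*.*.*
tick 2: *.*.*..*.*.*.
tick 3: .*.*.**.*.*.*
tick 4: *.*.****.*.*.
count of *: 8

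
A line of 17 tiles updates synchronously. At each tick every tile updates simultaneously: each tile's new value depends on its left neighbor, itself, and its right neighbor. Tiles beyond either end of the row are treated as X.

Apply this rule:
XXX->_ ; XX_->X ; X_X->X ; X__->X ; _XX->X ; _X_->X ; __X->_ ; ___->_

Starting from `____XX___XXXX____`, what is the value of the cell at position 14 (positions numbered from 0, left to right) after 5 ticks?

_

tick 1: X___XXX__X__XX___
tick 2: XX__X_XX_XX_XXX__
tick 3: _XX_XXXXXXXXX_XX_
tick 4: XXXXX_______XXXXX
tick 5: ____XX______X____
position 14 holds _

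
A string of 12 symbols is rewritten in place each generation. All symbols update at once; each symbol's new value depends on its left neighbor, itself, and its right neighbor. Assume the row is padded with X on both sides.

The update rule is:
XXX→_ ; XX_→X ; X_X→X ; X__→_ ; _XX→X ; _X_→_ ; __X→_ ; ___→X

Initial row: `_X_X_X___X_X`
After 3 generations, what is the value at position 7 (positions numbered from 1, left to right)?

X_X_X__X__XX
XX_X______X_
_XX__XXXX__X
position 7 holds X

X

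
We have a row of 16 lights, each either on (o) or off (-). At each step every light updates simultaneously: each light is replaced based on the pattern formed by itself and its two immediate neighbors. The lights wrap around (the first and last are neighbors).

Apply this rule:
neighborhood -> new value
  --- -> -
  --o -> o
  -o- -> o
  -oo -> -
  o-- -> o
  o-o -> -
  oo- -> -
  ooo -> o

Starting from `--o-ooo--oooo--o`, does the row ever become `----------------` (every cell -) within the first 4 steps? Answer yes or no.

no

ooo--o-oo-oo-ooo
oo-ooo--------oo
o---o-o------o-o
-o-oo-oo----oo--
step 4 is -o-oo-oo----oo--, still not uniform -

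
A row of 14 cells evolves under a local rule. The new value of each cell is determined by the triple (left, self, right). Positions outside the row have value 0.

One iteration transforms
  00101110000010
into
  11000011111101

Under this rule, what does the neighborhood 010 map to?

0

At position 2 the neighborhood is 010; the next row has 0 there.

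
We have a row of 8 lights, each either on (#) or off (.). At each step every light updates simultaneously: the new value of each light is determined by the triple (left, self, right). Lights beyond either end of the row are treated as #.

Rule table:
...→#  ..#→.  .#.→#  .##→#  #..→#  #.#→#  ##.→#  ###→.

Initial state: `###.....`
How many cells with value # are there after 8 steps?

6

..#####.
#.#...##
#####.#.
....####
###.#...
..#####.  (repeats step 1; period 5)
step 8: #####.#.
count of #: 6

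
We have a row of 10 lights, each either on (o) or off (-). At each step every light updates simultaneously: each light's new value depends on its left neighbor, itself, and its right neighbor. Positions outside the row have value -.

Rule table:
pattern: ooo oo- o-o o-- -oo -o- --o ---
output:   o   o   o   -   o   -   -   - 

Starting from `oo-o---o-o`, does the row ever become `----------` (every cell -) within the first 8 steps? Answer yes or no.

no

ooo-----o-
ooo-------
ooo-------  (fixed point — unchanged through step 8)
step 8 is ooo-------, still not uniform -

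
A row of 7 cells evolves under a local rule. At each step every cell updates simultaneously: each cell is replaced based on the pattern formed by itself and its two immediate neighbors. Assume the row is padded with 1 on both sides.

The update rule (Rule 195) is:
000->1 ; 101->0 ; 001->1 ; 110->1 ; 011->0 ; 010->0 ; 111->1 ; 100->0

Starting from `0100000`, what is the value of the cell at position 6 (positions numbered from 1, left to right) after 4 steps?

0001111
0110111
0010011
0100101
position 6 holds 0

0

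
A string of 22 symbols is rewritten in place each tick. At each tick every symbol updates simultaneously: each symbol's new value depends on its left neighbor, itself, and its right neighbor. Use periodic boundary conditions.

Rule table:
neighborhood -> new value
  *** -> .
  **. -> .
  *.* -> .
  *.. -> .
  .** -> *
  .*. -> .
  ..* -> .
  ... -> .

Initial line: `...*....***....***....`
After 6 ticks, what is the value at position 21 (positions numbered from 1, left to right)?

.

tick 1: ........*......*......
tick 2: ......................
tick 3: ......................  (fixed point — unchanged through tick 6)
position 21 holds .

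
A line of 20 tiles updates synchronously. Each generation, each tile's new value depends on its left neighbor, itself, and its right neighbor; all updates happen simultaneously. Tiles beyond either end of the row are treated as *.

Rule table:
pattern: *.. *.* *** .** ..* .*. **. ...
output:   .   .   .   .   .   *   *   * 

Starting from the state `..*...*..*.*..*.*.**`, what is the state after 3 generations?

..*.*.*..*.*..*.*...
..*.*.*..*.*..*.*.*.
..*.*.*..*.*..*.*.*.

..*.*.*..*.*..*.*.*.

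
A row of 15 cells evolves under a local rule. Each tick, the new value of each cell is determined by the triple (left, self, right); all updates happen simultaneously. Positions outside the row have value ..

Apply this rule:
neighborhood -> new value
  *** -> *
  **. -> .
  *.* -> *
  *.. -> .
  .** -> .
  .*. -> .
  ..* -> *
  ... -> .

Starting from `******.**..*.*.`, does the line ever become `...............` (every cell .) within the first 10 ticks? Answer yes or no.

tick 1: .****.*...*.*..
tick 2: *.**.*...*.*...
tick 3: .*..*...*.*....
tick 4: *..*...*.*.....
tick 5: ..*...*.*......
tick 6: .*...*.*.......
tick 7: *...*.*........
tick 8: ...*.*.........
tick 9: ..*.*..........
tick 10: .*.*...........
tick 10 is .*.*..........., still not uniform .

no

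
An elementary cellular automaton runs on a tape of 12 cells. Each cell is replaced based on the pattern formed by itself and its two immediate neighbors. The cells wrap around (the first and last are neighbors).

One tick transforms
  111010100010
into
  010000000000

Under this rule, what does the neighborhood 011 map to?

At position 0 the neighborhood is 011; the next row has 0 there.

0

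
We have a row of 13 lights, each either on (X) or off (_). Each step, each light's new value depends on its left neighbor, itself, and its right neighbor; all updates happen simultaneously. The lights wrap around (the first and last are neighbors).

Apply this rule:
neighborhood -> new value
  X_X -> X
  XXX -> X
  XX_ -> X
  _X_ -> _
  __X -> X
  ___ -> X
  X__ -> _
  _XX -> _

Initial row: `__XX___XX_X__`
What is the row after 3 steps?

XX_X_XX_XX__X
XXX_X_XX_X_X_
_XXX_X_XX_X_X

_XXX_X_XX_X_X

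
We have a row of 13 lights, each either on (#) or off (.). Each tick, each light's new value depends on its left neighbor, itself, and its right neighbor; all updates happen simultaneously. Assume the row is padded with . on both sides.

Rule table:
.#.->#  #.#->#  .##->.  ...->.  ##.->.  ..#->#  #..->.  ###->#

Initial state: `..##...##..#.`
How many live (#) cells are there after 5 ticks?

.#....#...##.
##...##..#...
....#...##...
...##..#.....
..#...##.....
count of #: 3

3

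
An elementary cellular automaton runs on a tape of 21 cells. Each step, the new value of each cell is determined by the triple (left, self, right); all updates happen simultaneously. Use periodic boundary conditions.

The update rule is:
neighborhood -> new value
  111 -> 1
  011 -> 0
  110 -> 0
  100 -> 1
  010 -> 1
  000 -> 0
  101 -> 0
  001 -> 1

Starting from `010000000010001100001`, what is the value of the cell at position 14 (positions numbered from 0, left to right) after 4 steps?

011000000111010010011
000100001010011111100
001110011011101111010
010101100001000110011
position 14 holds 0

0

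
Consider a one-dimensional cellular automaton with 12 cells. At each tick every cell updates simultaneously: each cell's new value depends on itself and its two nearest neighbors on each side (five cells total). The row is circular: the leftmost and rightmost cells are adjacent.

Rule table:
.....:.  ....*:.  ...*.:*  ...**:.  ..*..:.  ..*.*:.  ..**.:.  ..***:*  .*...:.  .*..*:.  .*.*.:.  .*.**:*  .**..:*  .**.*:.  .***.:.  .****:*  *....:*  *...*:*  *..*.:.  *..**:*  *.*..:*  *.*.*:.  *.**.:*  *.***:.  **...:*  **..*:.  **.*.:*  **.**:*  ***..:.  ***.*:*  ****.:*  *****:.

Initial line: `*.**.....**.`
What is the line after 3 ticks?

.*****.....*
*.*.*.**..*.
.....***....

.....***....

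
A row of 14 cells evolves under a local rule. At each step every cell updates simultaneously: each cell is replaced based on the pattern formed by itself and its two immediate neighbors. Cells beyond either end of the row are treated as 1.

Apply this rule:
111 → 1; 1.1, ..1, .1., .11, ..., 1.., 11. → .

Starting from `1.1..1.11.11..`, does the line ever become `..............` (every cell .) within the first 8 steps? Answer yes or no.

..............
all cells are . at step 1

yes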